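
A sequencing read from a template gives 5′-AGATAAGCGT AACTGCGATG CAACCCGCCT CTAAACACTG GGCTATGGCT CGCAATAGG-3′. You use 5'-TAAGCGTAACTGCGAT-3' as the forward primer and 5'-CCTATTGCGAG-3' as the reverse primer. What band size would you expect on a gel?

Scanning the template, TAAGCGTAACTGCGAT occurs at positions 4–19; this primer anneals to the bottom strand there with its 3' end pointing downstream.
Taking the reverse complement of CCTATTGCGAG gives CTCGCAATAGG, found at positions 49–59 on the template; the primer anneals here to the top strand with its 3' end pointing upstream.
The product runs from position 4 to position 59, so its length is 59 − 4 + 1 = 56 bp.

56 bp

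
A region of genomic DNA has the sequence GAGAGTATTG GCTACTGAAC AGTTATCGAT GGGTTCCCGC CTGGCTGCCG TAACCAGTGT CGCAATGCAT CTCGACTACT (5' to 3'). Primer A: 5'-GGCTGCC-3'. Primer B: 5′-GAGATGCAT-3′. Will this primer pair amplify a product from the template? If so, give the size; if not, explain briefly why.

Primer A (GGCTGCC) matches the top strand at positions 43–49; it acts as a forward primer.
Primer B's reverse complement is ATGCATCTC, matching the top strand at positions 65–73; it acts as a reverse primer.
The 3' ends face each other across positions 43–73, giving a 31 bp product.

Yes — a 31 bp product.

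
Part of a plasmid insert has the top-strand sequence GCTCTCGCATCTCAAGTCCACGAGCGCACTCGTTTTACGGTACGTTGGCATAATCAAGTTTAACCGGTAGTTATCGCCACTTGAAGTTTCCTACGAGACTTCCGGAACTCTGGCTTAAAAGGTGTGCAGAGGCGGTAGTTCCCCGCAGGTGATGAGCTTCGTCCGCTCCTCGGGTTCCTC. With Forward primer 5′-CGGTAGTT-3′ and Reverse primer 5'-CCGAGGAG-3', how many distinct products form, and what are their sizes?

Two products: 109 bp, 41 bp

The forward primer CGGTAGTT matches the top strand at positions 65–72, 133–140.
The reverse primer's reverse complement is CTCCTCGG, matching at positions 166–173.
Each forward site pairs with the reverse site to give a product ending at position 173: sizes 109, 41 bp.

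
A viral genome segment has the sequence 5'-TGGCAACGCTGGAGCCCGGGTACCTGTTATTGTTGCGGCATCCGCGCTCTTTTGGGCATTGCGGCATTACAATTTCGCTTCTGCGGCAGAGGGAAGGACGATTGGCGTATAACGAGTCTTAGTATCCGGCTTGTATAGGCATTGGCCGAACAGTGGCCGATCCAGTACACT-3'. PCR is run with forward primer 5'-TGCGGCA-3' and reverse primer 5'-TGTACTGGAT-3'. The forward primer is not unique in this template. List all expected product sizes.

136 bp, 110 bp, 88 bp

The forward primer TGCGGCA matches the top strand at positions 34–40, 60–66, 82–88.
The reverse primer's reverse complement is ATCCAGTACA, matching at positions 160–169.
Each forward site pairs with the reverse site to give a product ending at position 169: sizes 136, 110, 88 bp.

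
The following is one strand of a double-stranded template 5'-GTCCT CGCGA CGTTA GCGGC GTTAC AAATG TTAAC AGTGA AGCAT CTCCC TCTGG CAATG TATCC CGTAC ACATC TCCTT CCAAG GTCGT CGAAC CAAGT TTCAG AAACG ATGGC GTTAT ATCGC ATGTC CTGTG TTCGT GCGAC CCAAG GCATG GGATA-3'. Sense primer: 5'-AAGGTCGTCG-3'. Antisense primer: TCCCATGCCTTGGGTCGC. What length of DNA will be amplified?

Scanning the template, AAGGTCGTCG occurs at positions 83–92; this primer anneals to the bottom strand there with its 3' end pointing downstream.
Taking the reverse complement of TCCCATGCCTTGGGTCGC gives GCGACCCAAGGCATGGGA, found at positions 141–158 on the template; the primer anneals here to the top strand with its 3' end pointing upstream.
Product length = (reverse-primer end) − (forward-primer start) + 1 = 158 − 83 + 1 = 76 bp.

76 bp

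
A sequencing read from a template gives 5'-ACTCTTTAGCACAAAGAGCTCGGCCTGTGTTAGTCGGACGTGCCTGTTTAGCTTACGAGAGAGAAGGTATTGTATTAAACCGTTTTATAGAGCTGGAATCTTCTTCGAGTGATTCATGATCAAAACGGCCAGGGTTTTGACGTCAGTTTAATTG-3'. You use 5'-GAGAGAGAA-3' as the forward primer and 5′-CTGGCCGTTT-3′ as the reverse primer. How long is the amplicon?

76 bp

Scanning the template, GAGAGAGAA occurs at positions 57–65; this primer anneals to the bottom strand there with its 3' end pointing downstream.
Taking the reverse complement of CTGGCCGTTT gives AAACGGCCAG, found at positions 123–132 on the template; the primer anneals here to the top strand with its 3' end pointing upstream.
Product length = (reverse-primer end) − (forward-primer start) + 1 = 132 − 57 + 1 = 76 bp.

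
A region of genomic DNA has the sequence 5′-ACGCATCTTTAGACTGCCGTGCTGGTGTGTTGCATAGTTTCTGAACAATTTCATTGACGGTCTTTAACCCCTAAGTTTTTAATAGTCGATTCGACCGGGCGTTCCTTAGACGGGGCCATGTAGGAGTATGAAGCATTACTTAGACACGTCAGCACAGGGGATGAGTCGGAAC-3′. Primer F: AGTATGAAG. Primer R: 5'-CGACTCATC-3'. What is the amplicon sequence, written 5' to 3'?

5'-AGTATGAAGCATTACTTAGACACGTCAGCACAGGGGATGAGTCG-3'

The forward primer matches the template at positions 125–133.
The reverse primer's reverse complement is GATGAGTCG, which matches the template at positions 160–168.
The product is the template from position 125 through 168 (44 bp).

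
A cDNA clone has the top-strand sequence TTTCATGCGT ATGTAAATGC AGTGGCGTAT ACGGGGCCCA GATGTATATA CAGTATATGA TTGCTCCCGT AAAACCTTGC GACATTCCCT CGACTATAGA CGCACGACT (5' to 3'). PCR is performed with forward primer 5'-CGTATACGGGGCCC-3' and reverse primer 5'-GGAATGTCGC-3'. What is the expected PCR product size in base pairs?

Forward primer CGTATACGGGGCCC is found on the top strand at positions 26–39.
The reverse primer's reverse complement is GCGACATTCC, which matches the template at positions 79–88.
The product runs from position 26 to position 88, so its length is 88 − 26 + 1 = 63 bp.

63 bp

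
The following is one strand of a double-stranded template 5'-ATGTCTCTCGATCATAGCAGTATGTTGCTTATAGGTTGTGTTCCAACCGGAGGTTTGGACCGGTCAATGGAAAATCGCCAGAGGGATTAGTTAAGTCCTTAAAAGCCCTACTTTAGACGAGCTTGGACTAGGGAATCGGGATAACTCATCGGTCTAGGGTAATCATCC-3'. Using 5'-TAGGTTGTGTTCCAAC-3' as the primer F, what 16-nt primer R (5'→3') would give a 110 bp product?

The forward primer binds at positions 32–47, so a 110 bp product ends at position 32 + 110 − 1 = 141.
The reverse primer anneals to the top strand over positions 126–141, i.e. to GACTAGGGAATCGGGA.
Its sequence written 5'→3' is the reverse complement: TCCCGATTCCCTAGTC.

5'-TCCCGATTCCCTAGTC-3'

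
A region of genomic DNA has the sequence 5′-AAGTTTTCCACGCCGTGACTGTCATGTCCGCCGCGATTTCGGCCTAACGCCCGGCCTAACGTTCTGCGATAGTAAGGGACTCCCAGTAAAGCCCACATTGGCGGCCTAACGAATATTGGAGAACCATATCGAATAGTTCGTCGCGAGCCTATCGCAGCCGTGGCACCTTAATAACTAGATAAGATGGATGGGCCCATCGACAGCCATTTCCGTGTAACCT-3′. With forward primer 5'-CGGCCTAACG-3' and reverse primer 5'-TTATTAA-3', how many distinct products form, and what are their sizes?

The forward primer CGGCCTAACG matches the top strand at positions 40–49, 52–61, 102–111.
The reverse primer's reverse complement is TTAATAA, matching at positions 168–174.
Each forward site pairs with the reverse site to give a product ending at position 174: sizes 135, 123, 73 bp.

Three products: 135 bp, 123 bp, 73 bp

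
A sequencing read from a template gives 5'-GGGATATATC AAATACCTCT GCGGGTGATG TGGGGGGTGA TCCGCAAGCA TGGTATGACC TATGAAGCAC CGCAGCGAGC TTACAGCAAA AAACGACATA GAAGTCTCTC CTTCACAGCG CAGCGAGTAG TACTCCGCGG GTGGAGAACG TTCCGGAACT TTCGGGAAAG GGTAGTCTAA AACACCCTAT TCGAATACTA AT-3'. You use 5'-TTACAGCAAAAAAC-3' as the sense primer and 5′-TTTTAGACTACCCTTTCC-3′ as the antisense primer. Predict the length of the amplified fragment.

102 bp

The forward primer matches the template at positions 81–94.
Taking the reverse complement of TTTTAGACTACCCTTTCC gives GGAAAGGGTAGTCTAAAA, found at positions 165–182 on the template; the primer anneals here to the top strand with its 3' end pointing upstream.
Amplicon spans positions 81–182: 102 bp.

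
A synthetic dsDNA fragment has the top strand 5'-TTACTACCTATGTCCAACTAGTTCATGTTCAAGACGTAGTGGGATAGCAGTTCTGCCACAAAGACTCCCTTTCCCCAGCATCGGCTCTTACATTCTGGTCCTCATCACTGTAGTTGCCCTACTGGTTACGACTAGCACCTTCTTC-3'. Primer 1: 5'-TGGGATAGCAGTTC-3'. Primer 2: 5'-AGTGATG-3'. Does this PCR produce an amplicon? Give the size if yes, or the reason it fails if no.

Primer 1 (TGGGATAGCAGTTC) matches the top strand at positions 40–53; it acts as a forward primer.
Primer 2's reverse complement is CATCACT, matching the top strand at positions 103–109; it acts as a reverse primer.
The 3' ends face each other across positions 40–109, giving a 70 bp product.

Yes — a 70 bp product.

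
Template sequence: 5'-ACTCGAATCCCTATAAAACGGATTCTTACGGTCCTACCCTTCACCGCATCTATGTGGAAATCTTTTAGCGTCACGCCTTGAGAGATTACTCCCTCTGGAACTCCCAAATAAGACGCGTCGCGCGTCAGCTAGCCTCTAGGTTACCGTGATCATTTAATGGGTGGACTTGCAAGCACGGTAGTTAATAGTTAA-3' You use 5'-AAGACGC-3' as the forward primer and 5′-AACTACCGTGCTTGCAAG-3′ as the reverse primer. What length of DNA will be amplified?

The forward primer matches the template at positions 110–116.
Reverse complement of the reverse primer: CTTGCAAGCACGGTAGTT. This occurs on the top strand at positions 166–183.
Amplicon spans positions 110–183: 74 bp.

74 bp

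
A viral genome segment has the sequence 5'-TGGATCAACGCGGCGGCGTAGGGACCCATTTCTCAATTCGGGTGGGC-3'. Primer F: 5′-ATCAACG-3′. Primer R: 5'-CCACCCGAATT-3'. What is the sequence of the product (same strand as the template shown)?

The forward primer matches the template at positions 4–10.
Reverse complement of the reverse primer: AATTCGGGTGG. This occurs on the top strand at positions 35–45.
The product is the template from position 4 through 45 (42 bp).

5'-ATCAACGCGGCGGCGTAGGGACCCATTTCTCAATTCGGGTGG-3'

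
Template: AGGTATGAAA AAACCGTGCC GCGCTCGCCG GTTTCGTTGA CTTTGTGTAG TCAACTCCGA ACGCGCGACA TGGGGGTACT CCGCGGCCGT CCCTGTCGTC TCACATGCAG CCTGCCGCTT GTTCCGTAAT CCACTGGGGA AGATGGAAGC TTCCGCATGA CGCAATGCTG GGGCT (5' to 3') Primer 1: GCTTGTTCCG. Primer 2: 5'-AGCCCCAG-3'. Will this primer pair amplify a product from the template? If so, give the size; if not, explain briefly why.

Yes — a 59 bp product.

Primer 1 (GCTTGTTCCG) matches the top strand at positions 117–126; it acts as a forward primer.
Primer 2's reverse complement is CTGGGGCT, matching the top strand at positions 168–175; it acts as a reverse primer.
The 3' ends face each other across positions 117–175, giving a 59 bp product.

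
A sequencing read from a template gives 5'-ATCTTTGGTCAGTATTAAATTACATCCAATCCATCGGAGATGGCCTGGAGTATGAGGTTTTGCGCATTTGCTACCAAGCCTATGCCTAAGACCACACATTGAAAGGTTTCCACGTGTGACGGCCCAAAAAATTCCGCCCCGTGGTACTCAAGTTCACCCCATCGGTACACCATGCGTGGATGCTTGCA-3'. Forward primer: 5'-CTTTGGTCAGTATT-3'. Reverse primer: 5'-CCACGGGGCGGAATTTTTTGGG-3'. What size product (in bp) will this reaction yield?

142 bp

Forward primer CTTTGGTCAGTATT is found on the top strand at positions 3–16.
Taking the reverse complement of CCACGGGGCGGAATTTTTTGGG gives CCCAAAAAATTCCGCCCCGTGG, found at positions 123–144 on the template; the primer anneals here to the top strand with its 3' end pointing upstream.
Product length = (reverse-primer end) − (forward-primer start) + 1 = 144 − 3 + 1 = 142 bp.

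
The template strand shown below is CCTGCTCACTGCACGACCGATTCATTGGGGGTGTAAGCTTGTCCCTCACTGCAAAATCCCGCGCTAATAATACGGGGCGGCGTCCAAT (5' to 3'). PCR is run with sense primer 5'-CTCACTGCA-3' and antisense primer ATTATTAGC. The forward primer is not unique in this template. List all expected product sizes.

The forward primer CTCACTGCA matches the top strand at positions 5–13, 45–53.
The reverse primer's reverse complement is GCTAATAAT, matching at positions 63–71.
Each forward site pairs with the reverse site to give a product ending at position 71: sizes 67, 27 bp.

67 bp, 27 bp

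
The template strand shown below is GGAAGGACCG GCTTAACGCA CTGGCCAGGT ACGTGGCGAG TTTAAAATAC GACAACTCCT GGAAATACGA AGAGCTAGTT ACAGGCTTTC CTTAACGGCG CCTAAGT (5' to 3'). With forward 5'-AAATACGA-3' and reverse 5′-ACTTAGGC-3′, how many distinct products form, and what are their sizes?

The forward primer AAATACGA matches the top strand at positions 45–52, 63–70.
The reverse primer's reverse complement is GCCTAAGT, matching at positions 100–107.
Each forward site pairs with the reverse site to give a product ending at position 107: sizes 63, 45 bp.

Two products: 63 bp, 45 bp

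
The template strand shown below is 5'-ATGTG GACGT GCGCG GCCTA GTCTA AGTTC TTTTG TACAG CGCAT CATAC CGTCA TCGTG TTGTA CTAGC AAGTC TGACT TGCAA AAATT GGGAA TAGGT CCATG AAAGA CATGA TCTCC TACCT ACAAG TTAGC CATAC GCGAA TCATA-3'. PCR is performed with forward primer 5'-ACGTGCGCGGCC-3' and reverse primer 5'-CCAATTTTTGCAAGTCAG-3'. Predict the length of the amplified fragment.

The forward primer matches the template at positions 7–18.
The reverse primer's reverse complement is CTGACTTGCAAAAATTGG, which matches the template at positions 75–92.
Amplicon spans positions 7–92: 86 bp.

86 bp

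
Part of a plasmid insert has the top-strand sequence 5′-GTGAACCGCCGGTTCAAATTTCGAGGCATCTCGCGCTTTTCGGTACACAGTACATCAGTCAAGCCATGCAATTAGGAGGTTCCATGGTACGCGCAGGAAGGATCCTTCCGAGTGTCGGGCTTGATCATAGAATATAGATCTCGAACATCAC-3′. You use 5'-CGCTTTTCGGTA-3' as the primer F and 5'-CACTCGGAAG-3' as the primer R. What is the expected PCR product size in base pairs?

81 bp

Forward primer CGCTTTTCGGTA is found on the top strand at positions 34–45.
Reverse complement of the reverse primer: CTTCCGAGTG. This occurs on the top strand at positions 105–114.
Amplicon spans positions 34–114: 81 bp.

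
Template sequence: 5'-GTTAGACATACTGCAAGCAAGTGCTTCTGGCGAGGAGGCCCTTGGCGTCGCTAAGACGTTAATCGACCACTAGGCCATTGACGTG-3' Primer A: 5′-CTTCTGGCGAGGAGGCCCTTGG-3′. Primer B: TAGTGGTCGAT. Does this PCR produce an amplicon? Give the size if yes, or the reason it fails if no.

Primer A (CTTCTGGCGAGGAGGCCCTTGG) matches the top strand at positions 24–45; it acts as a forward primer.
Primer B's reverse complement is ATCGACCACTA, matching the top strand at positions 62–72; it acts as a reverse primer.
The 3' ends face each other across positions 24–72, giving a 49 bp product.

Yes — a 49 bp product.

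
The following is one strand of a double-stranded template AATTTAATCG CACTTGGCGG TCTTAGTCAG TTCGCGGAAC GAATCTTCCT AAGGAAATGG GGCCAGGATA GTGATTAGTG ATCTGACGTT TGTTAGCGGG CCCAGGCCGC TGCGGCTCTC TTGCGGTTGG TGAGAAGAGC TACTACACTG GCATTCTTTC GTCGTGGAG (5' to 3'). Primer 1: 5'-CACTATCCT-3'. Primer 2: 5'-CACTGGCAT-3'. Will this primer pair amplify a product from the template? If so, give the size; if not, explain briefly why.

Primer 1 (CACTATCCT) has reverse complement AGGATAGTG, which matches the top strand at positions 65–73; primer 1 anneals to the top strand there with its 3' end pointing upstream toward position 65.
Primer 2 (CACTGGCAT) matches the top strand directly at positions 146–154; it anneals to the bottom strand with its 3' end pointing downstream toward position 154.
The 3' ends diverge (primer 1 extends toward position 1, primer 2 toward position 169), so the primers never converge on a shared product.

No product — the primers' 3' ends point away from each other.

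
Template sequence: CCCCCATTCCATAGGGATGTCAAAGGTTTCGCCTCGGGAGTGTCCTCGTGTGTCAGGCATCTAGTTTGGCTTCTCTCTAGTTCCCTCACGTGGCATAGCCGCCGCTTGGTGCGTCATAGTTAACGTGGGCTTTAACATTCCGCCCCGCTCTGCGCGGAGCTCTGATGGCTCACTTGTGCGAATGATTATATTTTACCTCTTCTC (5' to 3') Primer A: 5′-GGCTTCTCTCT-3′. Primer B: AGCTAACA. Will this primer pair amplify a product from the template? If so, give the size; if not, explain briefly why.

No product — primer B has no binding site in the template.

Primer B (AGCTAACA) does not match the top strand, and its reverse complement TGTTAGCT does not match either.
With no annealing site for primer B, no amplification occurs.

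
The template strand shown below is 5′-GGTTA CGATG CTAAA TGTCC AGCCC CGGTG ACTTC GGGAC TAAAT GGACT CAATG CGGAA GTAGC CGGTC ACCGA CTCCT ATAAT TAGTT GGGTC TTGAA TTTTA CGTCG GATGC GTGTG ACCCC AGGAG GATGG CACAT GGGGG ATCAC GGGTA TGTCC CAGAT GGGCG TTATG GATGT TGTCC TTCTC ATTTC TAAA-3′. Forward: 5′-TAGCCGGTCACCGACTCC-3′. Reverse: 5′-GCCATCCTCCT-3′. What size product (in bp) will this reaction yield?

75 bp

Scanning the template, TAGCCGGTCACCGACTCC occurs at positions 62–79; this primer anneals to the bottom strand there with its 3' end pointing downstream.
Taking the reverse complement of GCCATCCTCCT gives AGGAGGATGGC, found at positions 126–136 on the template; the primer anneals here to the top strand with its 3' end pointing upstream.
Amplicon spans positions 62–136: 75 bp.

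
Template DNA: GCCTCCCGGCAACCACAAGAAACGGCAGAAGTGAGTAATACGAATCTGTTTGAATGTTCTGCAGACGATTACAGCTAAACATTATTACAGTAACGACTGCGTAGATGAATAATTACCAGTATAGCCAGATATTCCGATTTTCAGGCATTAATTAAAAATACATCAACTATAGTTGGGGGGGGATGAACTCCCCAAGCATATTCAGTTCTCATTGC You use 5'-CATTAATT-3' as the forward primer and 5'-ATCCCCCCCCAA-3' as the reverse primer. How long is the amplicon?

39 bp

The forward primer matches the template at positions 146–153.
The reverse primer's reverse complement is TTGGGGGGGGAT, which matches the template at positions 173–184.
The product runs from position 146 to position 184, so its length is 184 − 146 + 1 = 39 bp.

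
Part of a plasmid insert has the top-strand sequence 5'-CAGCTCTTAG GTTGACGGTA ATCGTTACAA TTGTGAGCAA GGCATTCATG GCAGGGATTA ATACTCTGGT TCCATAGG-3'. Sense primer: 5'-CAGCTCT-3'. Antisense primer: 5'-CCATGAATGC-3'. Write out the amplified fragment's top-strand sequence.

5'-CAGCTCTTAGGTTGACGGTAATCGTTACAATTGTGAGCAAGGCATTCATGG-3'

The forward primer matches the template at positions 1–7.
Reverse complement of the reverse primer: GCATTCATGG. This occurs on the top strand at positions 42–51.
The product is the template from position 1 through 51 (51 bp).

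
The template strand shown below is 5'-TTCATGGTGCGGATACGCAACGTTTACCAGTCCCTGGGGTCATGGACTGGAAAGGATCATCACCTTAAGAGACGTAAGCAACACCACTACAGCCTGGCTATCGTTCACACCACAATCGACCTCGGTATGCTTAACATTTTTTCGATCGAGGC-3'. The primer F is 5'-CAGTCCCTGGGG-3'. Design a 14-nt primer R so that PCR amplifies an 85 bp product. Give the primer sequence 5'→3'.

The forward primer binds at positions 28–39, so an 85 bp product ends at position 28 + 85 − 1 = 112.
The reverse primer anneals to the top strand over positions 99–112, i.e. to TATCGTTCACACCA.
Its sequence written 5'→3' is the reverse complement: TGGTGTGAACGATA.

5'-TGGTGTGAACGATA-3'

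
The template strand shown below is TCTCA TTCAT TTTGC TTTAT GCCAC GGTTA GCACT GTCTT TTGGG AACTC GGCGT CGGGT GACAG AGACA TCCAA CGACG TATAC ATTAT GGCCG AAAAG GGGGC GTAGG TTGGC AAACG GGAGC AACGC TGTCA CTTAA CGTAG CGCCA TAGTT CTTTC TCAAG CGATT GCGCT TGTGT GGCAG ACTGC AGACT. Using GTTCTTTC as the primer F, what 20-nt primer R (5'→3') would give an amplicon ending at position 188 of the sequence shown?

The forward primer binds at positions 153–160; the product's 3' end on the top strand is position 188.
The reverse primer anneals to the top strand over positions 169–188, i.e. to TTGCGCTTGTGTGGCAGACT.
Its sequence written 5'→3' is the reverse complement: AGTCTGCCACACAAGCGCAA.

5'-AGTCTGCCACACAAGCGCAA-3'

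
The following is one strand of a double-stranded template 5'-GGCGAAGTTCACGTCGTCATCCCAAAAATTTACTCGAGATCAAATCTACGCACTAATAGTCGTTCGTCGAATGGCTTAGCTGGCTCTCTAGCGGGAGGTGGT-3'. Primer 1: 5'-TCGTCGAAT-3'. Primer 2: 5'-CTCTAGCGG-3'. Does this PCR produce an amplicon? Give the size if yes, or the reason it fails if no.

Primer 1 (TCGTCGAAT) matches the top strand at positions 64–72 (3' end points downstream).
Primer 2 (CTCTAGCGG) also matches the top strand directly, at positions 86–94 — its reverse complement CCGCTAGAG is not present.
Both primers anneal to the bottom strand with 3' ends pointing the same way, so neither can prime synthesis back toward the other.

No product — both primers anneal to the same strand and extend in the same direction.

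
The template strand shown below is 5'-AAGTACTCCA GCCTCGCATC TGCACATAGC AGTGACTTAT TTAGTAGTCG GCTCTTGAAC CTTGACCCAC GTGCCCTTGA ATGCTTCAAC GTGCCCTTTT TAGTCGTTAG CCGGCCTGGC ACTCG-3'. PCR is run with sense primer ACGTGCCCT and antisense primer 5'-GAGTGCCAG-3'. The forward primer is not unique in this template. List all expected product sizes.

56 bp, 36 bp

The forward primer ACGTGCCCT matches the top strand at positions 69–77, 89–97.
The reverse primer's reverse complement is CTGGCACTC, matching at positions 116–124.
Each forward site pairs with the reverse site to give a product ending at position 124: sizes 56, 36 bp.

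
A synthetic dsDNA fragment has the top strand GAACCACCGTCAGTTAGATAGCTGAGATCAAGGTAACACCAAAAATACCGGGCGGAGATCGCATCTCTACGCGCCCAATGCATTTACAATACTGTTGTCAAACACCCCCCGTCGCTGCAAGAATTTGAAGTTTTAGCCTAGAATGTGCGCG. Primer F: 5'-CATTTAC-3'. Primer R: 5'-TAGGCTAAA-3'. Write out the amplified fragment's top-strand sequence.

Forward primer CATTTAC is found on the top strand at positions 81–87.
The reverse primer's reverse complement is TTTAGCCTA, which matches the template at positions 132–140.
The product is the template from position 81 through 140 (60 bp).

5'-CATTTACAATACTGTTGTCAAACACCCCCCGTCGCTGCAAGAATTTGAAGTTTTAGCCTA-3'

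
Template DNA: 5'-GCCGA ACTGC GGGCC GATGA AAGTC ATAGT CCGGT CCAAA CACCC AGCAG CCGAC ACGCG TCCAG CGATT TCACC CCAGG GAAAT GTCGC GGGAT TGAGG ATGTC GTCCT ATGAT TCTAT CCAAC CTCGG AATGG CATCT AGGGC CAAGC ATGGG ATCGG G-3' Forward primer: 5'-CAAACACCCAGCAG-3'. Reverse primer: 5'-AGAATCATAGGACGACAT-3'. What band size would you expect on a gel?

The forward primer matches the template at positions 37–50.
The reverse primer's reverse complement is ATGTCGTCCTATGATTCT, which matches the template at positions 101–118.
The product runs from position 37 to position 118, so its length is 118 − 37 + 1 = 82 bp.

82 bp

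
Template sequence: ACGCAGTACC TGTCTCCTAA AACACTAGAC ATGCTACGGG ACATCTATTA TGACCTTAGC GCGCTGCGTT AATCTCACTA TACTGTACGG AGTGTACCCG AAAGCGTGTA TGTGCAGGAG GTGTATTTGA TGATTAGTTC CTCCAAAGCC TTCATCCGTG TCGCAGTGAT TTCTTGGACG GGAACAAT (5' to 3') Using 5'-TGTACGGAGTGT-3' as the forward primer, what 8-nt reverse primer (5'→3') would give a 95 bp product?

5'-TCCAAGAA-3'

The forward primer binds at positions 84–95, so a 95 bp product ends at position 84 + 95 − 1 = 178.
The reverse primer anneals to the top strand over positions 171–178, i.e. to TTCTTGGA.
Its sequence written 5'→3' is the reverse complement: TCCAAGAA.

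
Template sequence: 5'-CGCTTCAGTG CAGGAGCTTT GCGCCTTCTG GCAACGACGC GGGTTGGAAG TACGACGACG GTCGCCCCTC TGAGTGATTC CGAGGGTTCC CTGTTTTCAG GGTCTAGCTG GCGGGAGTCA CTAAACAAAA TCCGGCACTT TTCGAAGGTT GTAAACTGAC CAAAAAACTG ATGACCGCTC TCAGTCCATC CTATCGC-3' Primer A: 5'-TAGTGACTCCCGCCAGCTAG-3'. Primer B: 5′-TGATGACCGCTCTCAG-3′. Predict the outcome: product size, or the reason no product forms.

No product — the primers' 3' ends point away from each other.

Primer A (TAGTGACTCCCGCCAGCTAG) has reverse complement CTAGCTGGCGGGAGTCACTA, which matches the top strand at positions 104–123; primer A anneals to the top strand there with its 3' end pointing upstream toward position 104.
Primer B (TGATGACCGCTCTCAG) matches the top strand directly at positions 169–184; it anneals to the bottom strand with its 3' end pointing downstream toward position 184.
The 3' ends diverge (primer A extends toward position 1, primer B toward position 197), so the primers never converge on a shared product.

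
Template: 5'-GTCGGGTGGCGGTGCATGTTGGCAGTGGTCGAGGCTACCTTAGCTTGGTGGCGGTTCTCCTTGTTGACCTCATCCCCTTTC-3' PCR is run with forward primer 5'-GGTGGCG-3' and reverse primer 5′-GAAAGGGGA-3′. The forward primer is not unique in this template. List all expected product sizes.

77 bp, 35 bp

The forward primer GGTGGCG matches the top strand at positions 5–11, 47–53.
The reverse primer's reverse complement is TCCCCTTTC, matching at positions 73–81.
Each forward site pairs with the reverse site to give a product ending at position 81: sizes 77, 35 bp.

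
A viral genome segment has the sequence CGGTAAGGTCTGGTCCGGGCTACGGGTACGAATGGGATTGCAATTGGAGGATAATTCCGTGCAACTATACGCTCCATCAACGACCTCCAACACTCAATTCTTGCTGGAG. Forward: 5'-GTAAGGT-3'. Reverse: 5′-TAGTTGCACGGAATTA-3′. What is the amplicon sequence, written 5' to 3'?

Forward primer GTAAGGT is found on the top strand at positions 3–9.
Taking the reverse complement of TAGTTGCACGGAATTA gives TAATTCCGTGCAACTA, found at positions 52–67 on the template; the primer anneals here to the top strand with its 3' end pointing upstream.
The product is the template from position 3 through 67 (65 bp).

5'-GTAAGGTCTGGTCCGGGCTACGGGTACGAATGGGATTGCAATTGGAGGATAATTCCGTGCAACTA-3'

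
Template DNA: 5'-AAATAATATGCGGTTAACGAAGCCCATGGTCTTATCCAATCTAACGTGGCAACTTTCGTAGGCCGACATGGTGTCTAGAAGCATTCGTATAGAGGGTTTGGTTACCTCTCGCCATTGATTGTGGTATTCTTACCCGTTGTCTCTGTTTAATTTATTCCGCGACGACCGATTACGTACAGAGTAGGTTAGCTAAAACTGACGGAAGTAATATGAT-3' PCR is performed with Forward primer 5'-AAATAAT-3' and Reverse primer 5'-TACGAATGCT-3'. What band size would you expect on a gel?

The forward primer matches the template at positions 1–7.
Reverse complement of the reverse primer: AGCATTCGTA. This occurs on the top strand at positions 80–89.
Product length = (reverse-primer end) − (forward-primer start) + 1 = 89 − 1 + 1 = 89 bp.

89 bp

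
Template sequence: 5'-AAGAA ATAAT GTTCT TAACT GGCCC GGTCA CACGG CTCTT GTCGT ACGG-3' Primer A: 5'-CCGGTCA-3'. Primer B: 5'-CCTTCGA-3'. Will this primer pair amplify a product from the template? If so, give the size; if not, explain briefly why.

Primer B (CCTTCGA) does not match the top strand, and its reverse complement TCGAAGG does not match either.
With no annealing site for primer B, no amplification occurs.

No product — primer B has no binding site in the template.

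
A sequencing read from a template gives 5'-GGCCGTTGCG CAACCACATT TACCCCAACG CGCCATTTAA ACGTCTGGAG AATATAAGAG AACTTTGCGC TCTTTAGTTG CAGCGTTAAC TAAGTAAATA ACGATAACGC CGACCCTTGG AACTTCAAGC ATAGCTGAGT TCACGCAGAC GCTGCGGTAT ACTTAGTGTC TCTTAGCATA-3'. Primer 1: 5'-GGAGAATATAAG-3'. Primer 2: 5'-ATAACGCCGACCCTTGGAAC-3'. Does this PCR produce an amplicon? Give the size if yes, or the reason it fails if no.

Primer 1 (GGAGAATATAAG) matches the top strand at positions 47–58 (3' end points downstream).
Primer 2 (ATAACGCCGACCCTTGGAAC) also matches the top strand directly, at positions 104–123 — its reverse complement GTTCCAAGGGTCGGCGTTAT is not present.
Both primers anneal to the bottom strand with 3' ends pointing the same way, so neither can prime synthesis back toward the other.

No product — both primers anneal to the same strand and extend in the same direction.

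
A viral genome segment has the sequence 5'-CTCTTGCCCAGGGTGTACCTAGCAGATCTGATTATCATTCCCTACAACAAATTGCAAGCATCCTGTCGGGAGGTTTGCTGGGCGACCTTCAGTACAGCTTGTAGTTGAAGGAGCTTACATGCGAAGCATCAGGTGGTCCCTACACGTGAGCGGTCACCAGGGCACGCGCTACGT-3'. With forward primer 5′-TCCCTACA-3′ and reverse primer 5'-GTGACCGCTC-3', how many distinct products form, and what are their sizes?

Two products: 119 bp, 21 bp

The forward primer TCCCTACA matches the top strand at positions 39–46, 137–144.
The reverse primer's reverse complement is GAGCGGTCAC, matching at positions 148–157.
Each forward site pairs with the reverse site to give a product ending at position 157: sizes 119, 21 bp.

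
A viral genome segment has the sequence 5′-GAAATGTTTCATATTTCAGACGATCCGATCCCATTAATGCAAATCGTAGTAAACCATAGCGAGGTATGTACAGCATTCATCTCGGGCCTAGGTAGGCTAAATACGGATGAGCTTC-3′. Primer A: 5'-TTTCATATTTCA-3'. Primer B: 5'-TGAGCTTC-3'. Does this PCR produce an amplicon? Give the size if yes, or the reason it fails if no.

No product — both primers anneal to the same strand and extend in the same direction.

Primer A (TTTCATATTTCA) matches the top strand at positions 7–18 (3' end points downstream).
Primer B (TGAGCTTC) also matches the top strand directly, at positions 108–115 — its reverse complement GAAGCTCA is not present.
Both primers anneal to the bottom strand with 3' ends pointing the same way, so neither can prime synthesis back toward the other.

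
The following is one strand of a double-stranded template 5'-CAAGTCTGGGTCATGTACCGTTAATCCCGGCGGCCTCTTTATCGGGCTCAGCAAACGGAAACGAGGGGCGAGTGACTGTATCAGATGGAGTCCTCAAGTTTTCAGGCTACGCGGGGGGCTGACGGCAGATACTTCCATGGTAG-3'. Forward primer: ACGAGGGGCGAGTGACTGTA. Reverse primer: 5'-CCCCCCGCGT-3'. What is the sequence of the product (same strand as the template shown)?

Scanning the template, ACGAGGGGCGAGTGACTGTA occurs at positions 61–80; this primer anneals to the bottom strand there with its 3' end pointing downstream.
Taking the reverse complement of CCCCCCGCGT gives ACGCGGGGGG, found at positions 109–118 on the template; the primer anneals here to the top strand with its 3' end pointing upstream.
The product is the template from position 61 through 118 (58 bp).

5'-ACGAGGGGCGAGTGACTGTATCAGATGGAGTCCTCAAGTTTTCAGGCTACGCGGGGGG-3'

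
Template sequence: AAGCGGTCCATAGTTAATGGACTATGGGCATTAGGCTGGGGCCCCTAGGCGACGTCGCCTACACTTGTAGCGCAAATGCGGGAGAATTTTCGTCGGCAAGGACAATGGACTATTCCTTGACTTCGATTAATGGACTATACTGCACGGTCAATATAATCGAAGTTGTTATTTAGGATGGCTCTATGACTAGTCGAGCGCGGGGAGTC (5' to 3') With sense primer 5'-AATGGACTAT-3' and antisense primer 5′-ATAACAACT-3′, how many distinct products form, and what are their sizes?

The forward primer AATGGACTAT matches the top strand at positions 16–25, 104–113, 129–138.
The reverse primer's reverse complement is AGTTGTTAT, matching at positions 161–169.
Each forward site pairs with the reverse site to give a product ending at position 169: sizes 154, 66, 41 bp.

Three products: 154 bp, 66 bp, 41 bp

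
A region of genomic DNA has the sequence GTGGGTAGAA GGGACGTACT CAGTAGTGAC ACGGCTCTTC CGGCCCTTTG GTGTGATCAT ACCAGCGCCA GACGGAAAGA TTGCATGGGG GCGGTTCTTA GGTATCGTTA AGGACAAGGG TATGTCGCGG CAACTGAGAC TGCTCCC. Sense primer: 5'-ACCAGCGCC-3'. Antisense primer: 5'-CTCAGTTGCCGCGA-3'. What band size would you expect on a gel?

Scanning the template, ACCAGCGCC occurs at positions 61–69; this primer anneals to the bottom strand there with its 3' end pointing downstream.
The reverse primer's reverse complement is TCGCGGCAACTGAG, which matches the template at positions 125–138.
Product length = (reverse-primer end) − (forward-primer start) + 1 = 138 − 61 + 1 = 78 bp.

78 bp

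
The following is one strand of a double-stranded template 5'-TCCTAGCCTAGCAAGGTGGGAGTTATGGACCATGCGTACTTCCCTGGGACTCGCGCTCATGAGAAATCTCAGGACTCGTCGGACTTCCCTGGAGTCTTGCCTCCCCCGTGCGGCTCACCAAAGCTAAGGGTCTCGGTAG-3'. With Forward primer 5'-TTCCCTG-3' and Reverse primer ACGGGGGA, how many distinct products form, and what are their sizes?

The forward primer TTCCCTG matches the top strand at positions 40–46, 85–91.
The reverse primer's reverse complement is TCCCCCGT, matching at positions 102–109.
Each forward site pairs with the reverse site to give a product ending at position 109: sizes 70, 25 bp.

Two products: 70 bp, 25 bp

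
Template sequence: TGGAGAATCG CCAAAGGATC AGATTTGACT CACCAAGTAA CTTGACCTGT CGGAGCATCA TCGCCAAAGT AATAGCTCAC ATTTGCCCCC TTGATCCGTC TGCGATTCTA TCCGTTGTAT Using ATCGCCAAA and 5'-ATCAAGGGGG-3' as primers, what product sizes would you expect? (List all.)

The forward primer ATCGCCAAA matches the top strand at positions 7–15, 60–68.
The reverse primer's reverse complement is CCCCCTTGAT, matching at positions 86–95.
Each forward site pairs with the reverse site to give a product ending at position 95: sizes 89, 36 bp.

89 bp, 36 bp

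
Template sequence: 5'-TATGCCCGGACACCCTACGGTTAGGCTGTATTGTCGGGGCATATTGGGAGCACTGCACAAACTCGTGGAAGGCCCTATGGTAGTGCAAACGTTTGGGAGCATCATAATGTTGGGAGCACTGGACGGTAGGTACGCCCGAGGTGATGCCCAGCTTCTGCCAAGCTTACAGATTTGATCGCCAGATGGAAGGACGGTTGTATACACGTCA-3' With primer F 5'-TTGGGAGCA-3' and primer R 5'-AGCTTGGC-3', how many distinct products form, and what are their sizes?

Three products: 121 bp, 72 bp, 55 bp

The forward primer TTGGGAGCA matches the top strand at positions 44–52, 93–101, 110–118.
The reverse primer's reverse complement is GCCAAGCT, matching at positions 157–164.
Each forward site pairs with the reverse site to give a product ending at position 164: sizes 121, 72, 55 bp.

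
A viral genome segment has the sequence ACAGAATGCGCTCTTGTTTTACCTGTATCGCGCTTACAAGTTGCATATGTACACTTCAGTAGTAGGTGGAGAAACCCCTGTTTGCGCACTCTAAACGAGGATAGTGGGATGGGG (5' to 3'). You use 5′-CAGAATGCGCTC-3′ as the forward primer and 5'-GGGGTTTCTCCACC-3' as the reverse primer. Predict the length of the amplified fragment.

Scanning the template, CAGAATGCGCTC occurs at positions 2–13; this primer anneals to the bottom strand there with its 3' end pointing downstream.
Taking the reverse complement of GGGGTTTCTCCACC gives GGTGGAGAAACCCC, found at positions 65–78 on the template; the primer anneals here to the top strand with its 3' end pointing upstream.
Amplicon spans positions 2–78: 77 bp.

77 bp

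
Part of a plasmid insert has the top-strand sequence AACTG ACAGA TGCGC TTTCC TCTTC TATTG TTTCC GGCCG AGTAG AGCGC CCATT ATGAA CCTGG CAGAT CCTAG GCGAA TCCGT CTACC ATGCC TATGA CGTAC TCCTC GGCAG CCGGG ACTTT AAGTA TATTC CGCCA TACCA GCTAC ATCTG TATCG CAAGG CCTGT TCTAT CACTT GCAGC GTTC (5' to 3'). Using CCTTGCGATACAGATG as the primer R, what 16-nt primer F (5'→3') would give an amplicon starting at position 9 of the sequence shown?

5'-GATGCGCTTTCCTCTT-3'

The reverse primer's reverse complement CATCTGTATCGCAAGG matches the template at positions 150–165; the product starts at position 9.
The forward primer is identical to the top strand over positions 9–24: GATGCGCTTTCCTCTT.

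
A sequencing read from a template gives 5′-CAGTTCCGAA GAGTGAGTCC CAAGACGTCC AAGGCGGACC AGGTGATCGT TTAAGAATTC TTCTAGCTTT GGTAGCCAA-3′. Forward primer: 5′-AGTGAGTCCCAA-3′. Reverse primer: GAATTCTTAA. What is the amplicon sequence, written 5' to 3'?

5'-AGTGAGTCCCAAGACGTCCAAGGCGGACCAGGTGATCGTTTAAGAATTC-3'

Forward primer AGTGAGTCCCAA is found on the top strand at positions 12–23.
Taking the reverse complement of GAATTCTTAA gives TTAAGAATTC, found at positions 51–60 on the template; the primer anneals here to the top strand with its 3' end pointing upstream.
The product is the template from position 12 through 60 (49 bp).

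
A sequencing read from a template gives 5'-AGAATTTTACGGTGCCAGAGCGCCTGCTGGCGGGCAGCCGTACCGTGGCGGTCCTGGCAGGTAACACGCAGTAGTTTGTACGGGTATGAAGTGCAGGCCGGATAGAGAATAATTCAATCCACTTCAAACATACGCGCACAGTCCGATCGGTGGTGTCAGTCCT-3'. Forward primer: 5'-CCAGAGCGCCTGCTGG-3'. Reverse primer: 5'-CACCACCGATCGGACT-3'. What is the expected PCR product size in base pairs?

The forward primer matches the template at positions 15–30.
Reverse complement of the reverse primer: AGTCCGATCGGTGGTG. This occurs on the top strand at positions 140–155.
The product runs from position 15 to position 155, so its length is 155 − 15 + 1 = 141 bp.

141 bp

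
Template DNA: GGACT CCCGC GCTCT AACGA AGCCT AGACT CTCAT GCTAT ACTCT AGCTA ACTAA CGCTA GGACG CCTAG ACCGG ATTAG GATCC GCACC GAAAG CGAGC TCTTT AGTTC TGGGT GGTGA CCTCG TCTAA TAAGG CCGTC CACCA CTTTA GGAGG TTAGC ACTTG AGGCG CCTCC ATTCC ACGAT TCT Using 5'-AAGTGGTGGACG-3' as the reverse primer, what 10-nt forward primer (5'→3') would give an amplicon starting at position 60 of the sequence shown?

5'-AGGACGCCTA-3'

The reverse primer's reverse complement CGTCCACCACTT matches the template at positions 137–148; the product starts at position 60.
The forward primer is identical to the top strand over positions 60–69: AGGACGCCTA.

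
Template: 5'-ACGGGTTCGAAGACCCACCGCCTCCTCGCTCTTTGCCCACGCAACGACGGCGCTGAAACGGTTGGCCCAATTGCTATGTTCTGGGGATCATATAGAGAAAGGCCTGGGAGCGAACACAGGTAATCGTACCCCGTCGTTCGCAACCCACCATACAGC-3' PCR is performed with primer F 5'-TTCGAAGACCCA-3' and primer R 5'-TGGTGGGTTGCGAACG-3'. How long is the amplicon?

The forward primer matches the template at positions 6–17.
The reverse primer's reverse complement is CGTTCGCAACCCACCA, which matches the template at positions 135–150.
Amplicon spans positions 6–150: 145 bp.

145 bp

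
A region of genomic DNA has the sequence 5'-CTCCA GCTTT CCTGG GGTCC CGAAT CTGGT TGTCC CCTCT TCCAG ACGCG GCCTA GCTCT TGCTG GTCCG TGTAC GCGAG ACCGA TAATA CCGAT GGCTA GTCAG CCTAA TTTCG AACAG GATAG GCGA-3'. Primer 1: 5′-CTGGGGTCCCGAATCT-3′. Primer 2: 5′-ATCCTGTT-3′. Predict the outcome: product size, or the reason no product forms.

Primer 1 (CTGGGGTCCCGAATCT) matches the top strand at positions 12–27; it acts as a forward primer.
Primer 2's reverse complement is AACAGGAT, matching the top strand at positions 116–123; it acts as a reverse primer.
The 3' ends face each other across positions 12–123, giving a 112 bp product.

Yes — a 112 bp product.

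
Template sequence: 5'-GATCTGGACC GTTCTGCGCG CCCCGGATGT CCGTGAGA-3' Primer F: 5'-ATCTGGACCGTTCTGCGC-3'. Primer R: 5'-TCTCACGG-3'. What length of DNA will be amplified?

The forward primer matches the template at positions 2–19.
The reverse primer's reverse complement is CCGTGAGA, which matches the template at positions 31–38.
The product runs from position 2 to position 38, so its length is 38 − 2 + 1 = 37 bp.

37 bp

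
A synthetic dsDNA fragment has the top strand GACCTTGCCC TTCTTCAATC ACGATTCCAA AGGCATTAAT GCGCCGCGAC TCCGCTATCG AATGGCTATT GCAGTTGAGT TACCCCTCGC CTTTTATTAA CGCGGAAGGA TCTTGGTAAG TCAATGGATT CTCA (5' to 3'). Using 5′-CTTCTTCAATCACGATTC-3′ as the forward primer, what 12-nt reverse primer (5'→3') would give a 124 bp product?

5'-GAGAATCCATTG-3'

The forward primer binds at positions 10–27, so a 124 bp product ends at position 10 + 124 − 1 = 133.
The reverse primer anneals to the top strand over positions 122–133, i.e. to CAATGGATTCTC.
Its sequence written 5'→3' is the reverse complement: GAGAATCCATTG.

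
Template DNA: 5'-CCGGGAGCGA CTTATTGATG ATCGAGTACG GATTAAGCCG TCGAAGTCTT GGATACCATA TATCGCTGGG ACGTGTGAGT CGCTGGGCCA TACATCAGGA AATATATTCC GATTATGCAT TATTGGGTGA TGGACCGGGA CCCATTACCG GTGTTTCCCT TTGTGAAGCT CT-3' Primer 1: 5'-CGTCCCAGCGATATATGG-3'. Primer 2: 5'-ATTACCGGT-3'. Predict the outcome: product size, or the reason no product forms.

Primer 1 (CGTCCCAGCGATATATGG) has reverse complement CCATATATCGCTGGGACG, which matches the top strand at positions 56–73; primer 1 anneals to the top strand there with its 3' end pointing upstream toward position 56.
Primer 2 (ATTACCGGT) matches the top strand directly at positions 144–152; it anneals to the bottom strand with its 3' end pointing downstream toward position 152.
The 3' ends diverge (primer 1 extends toward position 1, primer 2 toward position 172), so the primers never converge on a shared product.

No product — the primers' 3' ends point away from each other.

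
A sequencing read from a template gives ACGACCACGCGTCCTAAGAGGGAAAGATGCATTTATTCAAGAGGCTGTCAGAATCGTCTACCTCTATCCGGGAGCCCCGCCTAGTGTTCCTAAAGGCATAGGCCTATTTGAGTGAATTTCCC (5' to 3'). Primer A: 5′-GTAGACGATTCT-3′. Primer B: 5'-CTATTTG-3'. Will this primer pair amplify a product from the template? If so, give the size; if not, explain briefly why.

Primer A (GTAGACGATTCT) has reverse complement AGAATCGTCTAC, which matches the top strand at positions 50–61; primer A anneals to the top strand there with its 3' end pointing upstream toward position 50.
Primer B (CTATTTG) matches the top strand directly at positions 104–110; it anneals to the bottom strand with its 3' end pointing downstream toward position 110.
The 3' ends diverge (primer A extends toward position 1, primer B toward position 122), so the primers never converge on a shared product.

No product — the primers' 3' ends point away from each other.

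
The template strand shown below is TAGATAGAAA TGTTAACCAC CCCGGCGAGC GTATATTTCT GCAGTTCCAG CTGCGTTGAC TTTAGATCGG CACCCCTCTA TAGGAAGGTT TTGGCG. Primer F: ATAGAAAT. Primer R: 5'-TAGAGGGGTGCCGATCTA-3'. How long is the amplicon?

The forward primer matches the template at positions 4–11.
The reverse primer's reverse complement is TAGATCGGCACCCCTCTA, which matches the template at positions 63–80.
Product length = (reverse-primer end) − (forward-primer start) + 1 = 80 − 4 + 1 = 77 bp.

77 bp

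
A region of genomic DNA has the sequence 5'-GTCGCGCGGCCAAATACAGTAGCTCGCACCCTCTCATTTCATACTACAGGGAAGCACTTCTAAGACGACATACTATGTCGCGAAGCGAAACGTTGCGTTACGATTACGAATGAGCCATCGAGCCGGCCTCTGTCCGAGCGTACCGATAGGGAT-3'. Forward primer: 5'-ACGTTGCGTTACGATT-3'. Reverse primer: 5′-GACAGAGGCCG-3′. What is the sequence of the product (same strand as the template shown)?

5'-ACGTTGCGTTACGATTACGAATGAGCCATCGAGCCGGCCTCTGTC-3'

Scanning the template, ACGTTGCGTTACGATT occurs at positions 90–105; this primer anneals to the bottom strand there with its 3' end pointing downstream.
The reverse primer's reverse complement is CGGCCTCTGTC, which matches the template at positions 124–134.
The product is the template from position 90 through 134 (45 bp).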